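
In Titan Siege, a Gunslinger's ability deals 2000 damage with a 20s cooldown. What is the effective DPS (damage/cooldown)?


DPS = damage / cooldown
= 2000 / 20
= 100.00

100.00 DPS


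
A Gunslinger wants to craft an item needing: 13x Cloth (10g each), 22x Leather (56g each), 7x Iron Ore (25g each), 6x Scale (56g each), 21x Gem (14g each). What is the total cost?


Cost breakdown:
  Cloth: 13 * 10 = 130
  Leather: 22 * 56 = 1232
  Iron Ore: 7 * 25 = 175
  Scale: 6 * 56 = 336
  Gem: 21 * 14 = 294
Total = 130 + 1232 + 175 + 336 + 294 = 2167

2167 gold


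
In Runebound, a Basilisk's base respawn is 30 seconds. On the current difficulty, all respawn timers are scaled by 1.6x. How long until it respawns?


Respawn time = base * multiplier
= 30 * 1.6
= 48.0 seconds

48.0 seconds


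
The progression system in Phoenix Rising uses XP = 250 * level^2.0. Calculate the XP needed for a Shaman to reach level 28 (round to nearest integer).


XP = 250 * level^2.0
Substitute level = 28:
XP = 250 * 28^2.0
= 250 * 784.0
= 196000

196000 XP


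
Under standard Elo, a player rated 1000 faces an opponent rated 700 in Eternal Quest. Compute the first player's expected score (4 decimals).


Elo expected score: Ea = 1/(1 + 10^((Rb-Ra)/400))
Rb - Ra = 700 - 1000 = -300
(Rb-Ra)/400 = -300/400 = -0.75
10^-0.75 = 0.177828
Ea = 1/(1 + 0.177828) = 1/1.177828 = 0.8490

0.8490


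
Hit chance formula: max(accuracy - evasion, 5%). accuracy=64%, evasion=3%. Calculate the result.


accuracy - evasion = 64 - 3 = 61
Apply floor: max(61, 5) = 61
Hit chance = 61%

61%


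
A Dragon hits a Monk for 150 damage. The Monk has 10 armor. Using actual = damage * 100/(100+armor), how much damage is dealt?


actual = 150 * 100 / (100 + 10)
= 150 * 100 / 110
= 15000 / 110
= 136.36

136.36 damage


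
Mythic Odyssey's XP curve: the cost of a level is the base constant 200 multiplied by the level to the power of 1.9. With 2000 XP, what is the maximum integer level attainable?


XP = 200 * level^1.9, so level = (XP / 200)^(1/1.9)
= (2000 / 200)^(1/1.9)
= 10.0^0.5263
= 3.3598
Floor: level = 3

level 3


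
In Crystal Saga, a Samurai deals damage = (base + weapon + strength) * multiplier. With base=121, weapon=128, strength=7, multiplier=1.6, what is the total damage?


Sum base + weapon + str = 121 + 128 + 7 = 256
Multiply by 1.6:
256 * 1.6 = 409.6

409.6 damage


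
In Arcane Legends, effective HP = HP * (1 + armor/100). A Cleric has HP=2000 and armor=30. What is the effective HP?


EHP = 2000 * (1 + 30/100)
= 2000 * (1 + 0.3)
= 2000 * 1.3
= 2600.0

2600.0 EHP


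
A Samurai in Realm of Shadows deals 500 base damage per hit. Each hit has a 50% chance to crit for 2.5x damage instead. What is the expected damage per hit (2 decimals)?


E[dmg] = base * (1 + crit_chance * (crit_mult - 1))
cc as decimal = 50/100 = 0.5
cm - 1 = 2.5 - 1 = 1.5
Bonus factor = 0.5 * 1.5 = 0.75
Total multiplier = 1 + 0.75 = 1.75
Expected damage = 500 * 1.75 = 875.00

875.00 damage


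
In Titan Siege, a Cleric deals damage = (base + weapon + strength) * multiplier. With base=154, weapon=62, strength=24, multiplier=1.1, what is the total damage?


Sum base + weapon + str = 154 + 62 + 24 = 240
Multiply by 1.1:
240 * 1.1 = 264.0

264.0 damage


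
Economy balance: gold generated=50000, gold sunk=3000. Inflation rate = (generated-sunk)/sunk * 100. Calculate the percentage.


Net gold = 50000 - 3000 = 47000
Inflation rate = net / sunk * 100 = 47000 / 3000 * 100
= 15.666667 * 100
= 1566.67%

1566.67%


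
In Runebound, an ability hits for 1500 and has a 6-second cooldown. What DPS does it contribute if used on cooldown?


DPS = damage / cooldown
= 1500 / 6
= 250.00

250.00 DPS


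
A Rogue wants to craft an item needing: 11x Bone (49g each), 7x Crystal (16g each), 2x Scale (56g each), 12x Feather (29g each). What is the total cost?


Cost breakdown:
  Bone: 11 * 49 = 539
  Crystal: 7 * 16 = 112
  Scale: 2 * 56 = 112
  Feather: 12 * 29 = 348
Total = 539 + 112 + 112 + 348 = 1111

1111 gold


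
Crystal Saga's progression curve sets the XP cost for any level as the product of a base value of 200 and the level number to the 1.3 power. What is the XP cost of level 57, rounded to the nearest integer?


XP = 200 * level^1.3
Substitute level = 57:
XP = 200 * 57^1.3
= 200 * 191.7067
= 38341

38341 XP


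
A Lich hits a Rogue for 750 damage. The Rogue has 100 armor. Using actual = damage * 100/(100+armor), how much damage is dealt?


actual = 750 * 100 / (100 + 100)
= 750 * 100 / 200
= 75000 / 200
= 375.00

375.00 damage


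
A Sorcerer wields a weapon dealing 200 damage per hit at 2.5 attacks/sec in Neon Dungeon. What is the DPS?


DPS = damage * attack_speed
= 200 * 2.5
= 500.0

500.0 DPS


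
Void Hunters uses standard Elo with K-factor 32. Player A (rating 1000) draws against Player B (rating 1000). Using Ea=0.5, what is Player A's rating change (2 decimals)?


Elo update: delta = K * (S - Ea), where S = 0.5 (draws)
S - Ea = 0.5 - 0.5 = 0.0
Rating change = 32 * 0.0
= 0.00

0.00 rating points


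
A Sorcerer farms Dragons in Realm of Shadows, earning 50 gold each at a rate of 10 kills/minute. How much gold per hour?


Gold per minute = 50 * 10 = 500
Gold per hour = 500 * 60 = 30000

30000 gold/hour


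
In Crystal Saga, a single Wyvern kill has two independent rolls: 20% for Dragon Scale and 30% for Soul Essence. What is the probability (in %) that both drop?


For independent events, P(both) = P(A) * P(B)
= 20% * 30%
= 600 / 100 %
= 6.0%

6.0%


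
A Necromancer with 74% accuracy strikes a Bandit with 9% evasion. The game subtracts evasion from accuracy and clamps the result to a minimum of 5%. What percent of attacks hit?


accuracy - evasion = 74 - 9 = 65
Apply floor: max(65, 5) = 65
Hit chance = 65%

65%


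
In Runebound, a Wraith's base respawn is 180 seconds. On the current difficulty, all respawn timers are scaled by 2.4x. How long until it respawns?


Respawn time = base * multiplier
= 180 * 2.4
= 432.0 seconds

432.0 seconds


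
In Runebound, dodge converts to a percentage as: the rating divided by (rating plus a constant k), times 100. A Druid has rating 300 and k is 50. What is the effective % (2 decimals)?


effective% = rating / (rating + k) * 100
= 300 / (300 + 50) * 100
= 300 / 350 * 100
= 0.857143 * 100
= 85.71%

85.71%


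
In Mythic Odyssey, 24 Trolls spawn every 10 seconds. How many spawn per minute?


Spawns per minute = count * (60 / interval)
= 24 * (60 / 10)
= 24 * 6.0
= 144.0

144.0 per minute


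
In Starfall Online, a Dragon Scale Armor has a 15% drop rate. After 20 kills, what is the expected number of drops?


Expected drops = kills * (drop_rate / 100)
= 20 * (15 / 100)
= 20 * 0.15
= 3.0

3.0 drops


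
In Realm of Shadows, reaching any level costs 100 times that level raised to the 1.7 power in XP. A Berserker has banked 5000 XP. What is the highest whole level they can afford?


XP = 100 * level^1.7, so level = (XP / 100)^(1/1.7)
= (5000 / 100)^(1/1.7)
= 50.0^0.5882
= 9.9861
Floor: level = 9

level 9


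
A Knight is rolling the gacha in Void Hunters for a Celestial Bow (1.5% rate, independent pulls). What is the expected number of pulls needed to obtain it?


Expected pulls for a geometric distribution = 1/p = 100 / rate%
= 100 / 1.5
= 66.67

66.67 pulls


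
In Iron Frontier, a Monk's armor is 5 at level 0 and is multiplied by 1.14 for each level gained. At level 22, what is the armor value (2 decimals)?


value = base * growth^level
= 5 * 1.14^22
= 5 * 17.861039
= 89.31

89.31 armor


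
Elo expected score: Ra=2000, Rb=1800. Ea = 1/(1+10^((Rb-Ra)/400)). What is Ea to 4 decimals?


Elo expected score: Ea = 1/(1 + 10^((Rb-Ra)/400))
Rb - Ra = 1800 - 2000 = -200
(Rb-Ra)/400 = -200/400 = -0.5
10^-0.5 = 0.316228
Ea = 1/(1 + 0.316228) = 1/1.316228 = 0.7597

0.7597


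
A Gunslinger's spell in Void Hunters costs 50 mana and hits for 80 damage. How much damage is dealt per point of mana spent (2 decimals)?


Efficiency = damage / mana
= 80 / 50
= 1.60

1.60 dmg/mana


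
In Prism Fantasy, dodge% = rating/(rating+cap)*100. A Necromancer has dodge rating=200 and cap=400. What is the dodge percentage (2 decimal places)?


dodge% = 200 / (200 + 400) * 100
= 200 / 600 * 100
= 0.333333 * 100
= 33.33%

33.33%


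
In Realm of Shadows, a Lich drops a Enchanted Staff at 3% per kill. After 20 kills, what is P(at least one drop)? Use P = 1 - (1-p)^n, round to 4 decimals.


P(at least one) = 1 - P(none) = 1 - (1-p)^n
p = 3/100 = 0.03
1 - p = 0.97
(1 - p)^20 = 0.97^20 = 0.543794
P(at least one) = 1 - 0.543794 = 0.4562

0.4562


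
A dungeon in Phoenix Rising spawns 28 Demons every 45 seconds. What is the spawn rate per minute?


Spawns per minute = count * (60 / interval)
= 28 * (60 / 45)
= 28 * 1.3333
= 37.33

37.33 per minute


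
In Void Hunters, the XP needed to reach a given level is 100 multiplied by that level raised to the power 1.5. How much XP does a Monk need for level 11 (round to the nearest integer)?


XP = 100 * level^1.5
Substitute level = 11:
XP = 100 * 11^1.5
= 100 * 36.4829
= 3648

3648 XP


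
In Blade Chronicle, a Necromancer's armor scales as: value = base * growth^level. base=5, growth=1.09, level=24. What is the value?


value = base * growth^level
= 5 * 1.09^24
= 5 * 7.911083
= 39.56

39.56 armor


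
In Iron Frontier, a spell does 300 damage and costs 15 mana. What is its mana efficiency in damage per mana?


Efficiency = damage / mana
= 300 / 15
= 20.00

20.00 dmg/mana


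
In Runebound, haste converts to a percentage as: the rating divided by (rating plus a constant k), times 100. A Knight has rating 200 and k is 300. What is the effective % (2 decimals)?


effective% = rating / (rating + k) * 100
= 200 / (200 + 300) * 100
= 200 / 500 * 100
= 0.4 * 100
= 40.00%

40.00%


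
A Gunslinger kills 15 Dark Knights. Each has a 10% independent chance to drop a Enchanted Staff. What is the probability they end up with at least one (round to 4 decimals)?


P(at least one) = 1 - P(none) = 1 - (1-p)^n
p = 10/100 = 0.1
1 - p = 0.9
(1 - p)^15 = 0.9^15 = 0.205891
P(at least one) = 1 - 0.205891 = 0.7941

0.7941


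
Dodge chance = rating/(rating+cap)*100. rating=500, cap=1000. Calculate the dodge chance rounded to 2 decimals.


dodge% = 500 / (500 + 1000) * 100
= 500 / 1500 * 100
= 0.333333 * 100
= 33.33%

33.33%


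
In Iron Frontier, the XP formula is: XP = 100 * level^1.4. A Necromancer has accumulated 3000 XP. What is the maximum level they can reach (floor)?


XP = 100 * level^1.4, so level = (XP / 100)^(1/1.4)
= (3000 / 100)^(1/1.4)
= 30.0^0.7143
= 11.3524
Floor: level = 11

level 11


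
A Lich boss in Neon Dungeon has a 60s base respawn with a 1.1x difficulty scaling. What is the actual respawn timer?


Respawn time = base * multiplier
= 60 * 1.1
= 66.0 seconds

66.0 seconds


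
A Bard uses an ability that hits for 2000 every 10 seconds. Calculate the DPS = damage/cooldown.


DPS = damage / cooldown
= 2000 / 10
= 200.00

200.00 DPS


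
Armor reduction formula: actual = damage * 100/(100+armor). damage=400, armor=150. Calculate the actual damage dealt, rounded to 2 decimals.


actual = 400 * 100 / (100 + 150)
= 400 * 100 / 250
= 40000 / 250
= 160.00

160.00 damage


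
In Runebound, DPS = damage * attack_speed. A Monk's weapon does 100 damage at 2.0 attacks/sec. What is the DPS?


DPS = damage * attack_speed
= 100 * 2.0
= 200.0

200.0 DPS


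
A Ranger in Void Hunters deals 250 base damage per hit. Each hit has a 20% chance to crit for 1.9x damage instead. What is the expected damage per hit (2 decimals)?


E[dmg] = base * (1 + crit_chance * (crit_mult - 1))
cc as decimal = 20/100 = 0.2
cm - 1 = 1.9 - 1 = 0.9
Bonus factor = 0.2 * 0.9 = 0.18
Total multiplier = 1 + 0.18 = 1.18
Expected damage = 250 * 1.18 = 295.00

295.00 damage


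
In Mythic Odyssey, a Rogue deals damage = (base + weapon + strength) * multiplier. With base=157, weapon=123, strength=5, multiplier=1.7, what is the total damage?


Sum base + weapon + str = 157 + 123 + 5 = 285
Multiply by 1.7:
285 * 1.7 = 484.5

484.5 damage


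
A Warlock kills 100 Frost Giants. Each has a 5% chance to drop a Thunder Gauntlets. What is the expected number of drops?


Expected drops = kills * (drop_rate / 100)
= 100 * (5 / 100)
= 100 * 0.05
= 5.0

5.0 drops


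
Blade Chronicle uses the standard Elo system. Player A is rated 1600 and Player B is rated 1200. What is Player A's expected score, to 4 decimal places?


Elo expected score: Ea = 1/(1 + 10^((Rb-Ra)/400))
Rb - Ra = 1200 - 1600 = -400
(Rb-Ra)/400 = -400/400 = -1.0
10^-1.0 = 0.1
Ea = 1/(1 + 0.1) = 1/1.1 = 0.9091

0.9091


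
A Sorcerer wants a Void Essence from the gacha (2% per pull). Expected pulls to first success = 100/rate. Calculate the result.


Expected pulls for a geometric distribution = 1/p = 100 / rate%
= 100 / 2
= 50.0

50.0 pulls


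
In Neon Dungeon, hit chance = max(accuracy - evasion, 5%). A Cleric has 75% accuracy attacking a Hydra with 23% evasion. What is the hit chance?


accuracy - evasion = 75 - 23 = 52
Apply floor: max(52, 5) = 52
Hit chance = 52%

52%


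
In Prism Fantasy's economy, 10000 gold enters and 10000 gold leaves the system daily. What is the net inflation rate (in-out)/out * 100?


Net gold = 10000 - 10000 = 0
Inflation rate = net / sunk * 100 = 0 / 10000 * 100
= 0.0 * 100
= 0.00%

0.00%


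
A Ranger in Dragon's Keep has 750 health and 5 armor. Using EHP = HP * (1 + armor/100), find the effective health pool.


EHP = 750 * (1 + 5/100)
= 750 * (1 + 0.05)
= 750 * 1.05
= 787.5

787.5 EHP


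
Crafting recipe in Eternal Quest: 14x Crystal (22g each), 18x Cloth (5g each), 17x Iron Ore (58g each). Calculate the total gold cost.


Cost breakdown:
  Crystal: 14 * 22 = 308
  Cloth: 18 * 5 = 90
  Iron Ore: 17 * 58 = 986
Total = 308 + 90 + 986 = 1384

1384 gold


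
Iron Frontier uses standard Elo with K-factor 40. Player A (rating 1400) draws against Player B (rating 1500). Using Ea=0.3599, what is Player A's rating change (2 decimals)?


Elo update: delta = K * (S - Ea), where S = 0.5 (draws)
S - Ea = 0.5 - 0.3599 = 0.1401
Rating change = 40 * 0.1401
= 5.60

5.60 rating points


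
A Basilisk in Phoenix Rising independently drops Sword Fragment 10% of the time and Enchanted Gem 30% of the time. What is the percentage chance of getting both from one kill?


For independent events, P(both) = P(A) * P(B)
= 10% * 30%
= 300 / 100 %
= 3.0%

3.0%


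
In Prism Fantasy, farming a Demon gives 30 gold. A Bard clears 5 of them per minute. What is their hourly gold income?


Gold per minute = 30 * 5 = 150
Gold per hour = 150 * 60 = 9000

9000 gold/hour


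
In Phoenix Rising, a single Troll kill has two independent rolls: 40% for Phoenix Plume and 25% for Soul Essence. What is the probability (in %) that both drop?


For independent events, P(both) = P(A) * P(B)
= 40% * 25%
= 1000 / 100 %
= 10.0%

10.0%


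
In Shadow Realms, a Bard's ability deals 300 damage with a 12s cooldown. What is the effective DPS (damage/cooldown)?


DPS = damage / cooldown
= 300 / 12
= 25.00

25.00 DPS


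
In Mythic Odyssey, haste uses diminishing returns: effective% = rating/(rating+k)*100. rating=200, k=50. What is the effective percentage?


effective% = rating / (rating + k) * 100
= 200 / (200 + 50) * 100
= 200 / 250 * 100
= 0.8 * 100
= 80.00%

80.00%


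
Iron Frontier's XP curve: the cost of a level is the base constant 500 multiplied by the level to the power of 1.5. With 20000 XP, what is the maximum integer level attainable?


XP = 500 * level^1.5, so level = (XP / 500)^(1/1.5)
= (20000 / 500)^(1/1.5)
= 40.0^0.6667
= 11.6961
Floor: level = 11

level 11


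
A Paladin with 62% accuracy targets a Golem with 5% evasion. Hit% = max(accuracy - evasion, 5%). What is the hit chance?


accuracy - evasion = 62 - 5 = 57
Apply floor: max(57, 5) = 57
Hit chance = 57%

57%


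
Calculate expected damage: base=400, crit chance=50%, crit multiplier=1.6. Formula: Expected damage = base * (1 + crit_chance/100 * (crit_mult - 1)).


E[dmg] = base * (1 + crit_chance * (crit_mult - 1))
cc as decimal = 50/100 = 0.5
cm - 1 = 1.6 - 1 = 0.6
Bonus factor = 0.5 * 0.6 = 0.3
Total multiplier = 1 + 0.3 = 1.3
Expected damage = 400 * 1.3 = 520.00

520.00 damage


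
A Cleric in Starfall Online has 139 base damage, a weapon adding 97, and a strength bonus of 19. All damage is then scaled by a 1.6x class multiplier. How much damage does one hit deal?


Sum base + weapon + str = 139 + 97 + 19 = 255
Multiply by 1.6:
255 * 1.6 = 408.0

408.0 damage


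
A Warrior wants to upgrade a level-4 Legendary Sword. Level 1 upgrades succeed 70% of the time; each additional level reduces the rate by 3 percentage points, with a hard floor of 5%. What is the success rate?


raw_rate = 70 - 3 * (4 - 1)
= 70 - 3 * 3
= 70 - 9
= 61
Apply floor: max(61, 5) = 61%

61%


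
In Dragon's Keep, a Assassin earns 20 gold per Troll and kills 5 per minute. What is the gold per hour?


Gold per minute = 20 * 5 = 100
Gold per hour = 100 * 60 = 6000

6000 gold/hour


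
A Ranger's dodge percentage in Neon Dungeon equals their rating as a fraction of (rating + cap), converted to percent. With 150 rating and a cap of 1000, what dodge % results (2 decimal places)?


dodge% = 150 / (150 + 1000) * 100
= 150 / 1150 * 100
= 0.130435 * 100
= 13.04%

13.04%


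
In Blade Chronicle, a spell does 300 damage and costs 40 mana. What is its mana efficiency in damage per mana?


Efficiency = damage / mana
= 300 / 40
= 7.50

7.50 dmg/mana


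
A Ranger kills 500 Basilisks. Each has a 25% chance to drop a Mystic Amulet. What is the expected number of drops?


Expected drops = kills * (drop_rate / 100)
= 500 * (25 / 100)
= 500 * 0.25
= 125.0

125.0 drops


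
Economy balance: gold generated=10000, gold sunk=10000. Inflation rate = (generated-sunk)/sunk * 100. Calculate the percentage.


Net gold = 10000 - 10000 = 0
Inflation rate = net / sunk * 100 = 0 / 10000 * 100
= 0.0 * 100
= 0.00%

0.00%


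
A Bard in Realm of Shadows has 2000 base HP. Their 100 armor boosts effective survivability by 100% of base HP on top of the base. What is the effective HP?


EHP = 2000 * (1 + 100/100)
= 2000 * (1 + 1.0)
= 2000 * 2.0
= 4000.0

4000.0 EHP


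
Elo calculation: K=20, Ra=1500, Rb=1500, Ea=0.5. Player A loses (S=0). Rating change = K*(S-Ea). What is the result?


Elo update: delta = K * (S - Ea), where S = 0 (loses)
S - Ea = 0 - 0.5 = -0.5
Rating change = 20 * -0.5
= -10.00

-10.00 rating points


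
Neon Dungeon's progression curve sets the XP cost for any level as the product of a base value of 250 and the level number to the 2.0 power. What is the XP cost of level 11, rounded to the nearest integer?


XP = 250 * level^2.0
Substitute level = 11:
XP = 250 * 11^2.0
= 250 * 121.0
= 30250

30250 XP


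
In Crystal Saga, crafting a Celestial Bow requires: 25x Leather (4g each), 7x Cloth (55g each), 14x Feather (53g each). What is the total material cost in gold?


Cost breakdown:
  Leather: 25 * 4 = 100
  Cloth: 7 * 55 = 385
  Feather: 14 * 53 = 742
Total = 100 + 385 + 742 = 1227

1227 gold


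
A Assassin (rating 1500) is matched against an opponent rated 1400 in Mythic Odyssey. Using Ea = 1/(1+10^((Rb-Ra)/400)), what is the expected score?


Elo expected score: Ea = 1/(1 + 10^((Rb-Ra)/400))
Rb - Ra = 1400 - 1500 = -100
(Rb-Ra)/400 = -100/400 = -0.25
10^-0.25 = 0.562341
Ea = 1/(1 + 0.562341) = 1/1.562341 = 0.6401

0.6401


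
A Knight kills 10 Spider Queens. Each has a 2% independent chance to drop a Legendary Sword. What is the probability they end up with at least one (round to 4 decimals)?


P(at least one) = 1 - P(none) = 1 - (1-p)^n
p = 2/100 = 0.02
1 - p = 0.98
(1 - p)^10 = 0.98^10 = 0.817073
P(at least one) = 1 - 0.817073 = 0.1829

0.1829


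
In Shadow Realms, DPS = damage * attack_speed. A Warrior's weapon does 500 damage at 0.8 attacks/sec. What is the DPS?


DPS = damage * attack_speed
= 500 * 0.8
= 400.0

400.0 DPS


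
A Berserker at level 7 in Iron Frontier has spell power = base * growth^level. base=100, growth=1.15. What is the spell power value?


value = base * growth^level
= 100 * 1.15^7
= 100 * 2.66002
= 266.00

266.00 spell power


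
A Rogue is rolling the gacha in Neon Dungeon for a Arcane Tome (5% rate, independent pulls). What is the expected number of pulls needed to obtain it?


Expected pulls for a geometric distribution = 1/p = 100 / rate%
= 100 / 5
= 20.0

20.0 pulls


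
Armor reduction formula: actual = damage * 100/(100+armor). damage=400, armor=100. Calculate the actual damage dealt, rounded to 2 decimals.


actual = 400 * 100 / (100 + 100)
= 400 * 100 / 200
= 40000 / 200
= 200.00

200.00 damage


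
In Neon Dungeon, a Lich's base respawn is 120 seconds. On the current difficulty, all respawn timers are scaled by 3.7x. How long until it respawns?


Respawn time = base * multiplier
= 120 * 3.7
= 444.0 seconds

444.0 seconds


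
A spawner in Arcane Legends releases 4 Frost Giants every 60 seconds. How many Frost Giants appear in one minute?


Spawns per minute = count * (60 / interval)
= 4 * (60 / 60)
= 4 * 1.0
= 4.0

4.0 per minute


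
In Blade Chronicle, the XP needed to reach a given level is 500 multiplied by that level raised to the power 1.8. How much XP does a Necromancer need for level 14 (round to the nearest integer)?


XP = 500 * level^1.8
Substitute level = 14:
XP = 500 * 14^1.8
= 500 * 115.6193
= 57810

57810 XP


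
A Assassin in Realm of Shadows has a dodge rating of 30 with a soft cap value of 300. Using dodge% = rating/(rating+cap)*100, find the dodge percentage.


dodge% = 30 / (30 + 300) * 100
= 30 / 330 * 100
= 0.090909 * 100
= 9.09%

9.09%


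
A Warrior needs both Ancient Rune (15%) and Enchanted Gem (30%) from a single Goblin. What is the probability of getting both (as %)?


For independent events, P(both) = P(A) * P(B)
= 15% * 30%
= 450 / 100 %
= 4.5%

4.5%


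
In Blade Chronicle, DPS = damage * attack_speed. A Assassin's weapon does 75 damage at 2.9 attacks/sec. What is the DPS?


DPS = damage * attack_speed
= 75 * 2.9
= 217.5

217.5 DPS


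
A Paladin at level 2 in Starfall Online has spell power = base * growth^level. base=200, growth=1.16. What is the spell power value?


value = base * growth^level
= 200 * 1.16^2
= 200 * 1.3456
= 269.12

269.12 spell power


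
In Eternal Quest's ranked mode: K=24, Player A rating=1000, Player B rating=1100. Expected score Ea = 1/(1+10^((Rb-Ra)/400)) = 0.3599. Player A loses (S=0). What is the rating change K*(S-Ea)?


Elo update: delta = K * (S - Ea), where S = 0 (loses)
S - Ea = 0 - 0.3599 = -0.3599
Rating change = 24 * -0.3599
= -8.64

-8.64 rating points


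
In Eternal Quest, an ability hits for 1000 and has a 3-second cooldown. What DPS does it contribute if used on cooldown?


DPS = damage / cooldown
= 1000 / 3
= 333.33

333.33 DPS


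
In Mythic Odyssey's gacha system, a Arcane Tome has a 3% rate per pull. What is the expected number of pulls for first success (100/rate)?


Expected pulls for a geometric distribution = 1/p = 100 / rate%
= 100 / 3
= 33.33

33.33 pulls


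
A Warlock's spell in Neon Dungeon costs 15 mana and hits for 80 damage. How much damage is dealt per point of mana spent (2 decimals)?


Efficiency = damage / mana
= 80 / 15
= 5.33

5.33 dmg/mana


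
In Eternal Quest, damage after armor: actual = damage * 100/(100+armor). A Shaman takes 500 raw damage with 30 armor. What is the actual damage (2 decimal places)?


actual = 500 * 100 / (100 + 30)
= 500 * 100 / 130
= 50000 / 130
= 384.62

384.62 damage


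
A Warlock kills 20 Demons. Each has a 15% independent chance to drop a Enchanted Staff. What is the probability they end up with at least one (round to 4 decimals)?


P(at least one) = 1 - P(none) = 1 - (1-p)^n
p = 15/100 = 0.15
1 - p = 0.85
(1 - p)^20 = 0.85^20 = 0.038760
P(at least one) = 1 - 0.038760 = 0.9612

0.9612


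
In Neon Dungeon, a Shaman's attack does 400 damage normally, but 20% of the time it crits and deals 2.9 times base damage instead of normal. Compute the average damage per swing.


E[dmg] = base * (1 + crit_chance * (crit_mult - 1))
cc as decimal = 20/100 = 0.2
cm - 1 = 2.9 - 1 = 1.9
Bonus factor = 0.2 * 1.9 = 0.38
Total multiplier = 1 + 0.38 = 1.38
Expected damage = 400 * 1.38 = 552.00

552.00 damage


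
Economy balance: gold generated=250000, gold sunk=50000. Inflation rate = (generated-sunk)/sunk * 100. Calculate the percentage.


Net gold = 250000 - 50000 = 200000
Inflation rate = net / sunk * 100 = 200000 / 50000 * 100
= 4.0 * 100
= 400.00%

400.00%


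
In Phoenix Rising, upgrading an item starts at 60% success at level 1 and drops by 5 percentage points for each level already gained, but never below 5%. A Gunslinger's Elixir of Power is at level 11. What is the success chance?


raw_rate = 60 - 5 * (11 - 1)
= 60 - 5 * 10
= 60 - 50
= 10
Apply floor: max(10, 5) = 10%

10%


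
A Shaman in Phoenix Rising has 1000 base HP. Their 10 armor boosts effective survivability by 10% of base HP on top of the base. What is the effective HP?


EHP = 1000 * (1 + 10/100)
= 1000 * (1 + 0.1)
= 1000 * 1.1
= 1100.0

1100.0 EHP


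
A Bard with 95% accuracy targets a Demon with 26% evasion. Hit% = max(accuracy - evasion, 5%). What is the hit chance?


accuracy - evasion = 95 - 26 = 69
Apply floor: max(69, 5) = 69
Hit chance = 69%

69%


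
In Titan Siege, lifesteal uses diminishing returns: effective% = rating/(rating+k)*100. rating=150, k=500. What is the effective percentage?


effective% = rating / (rating + k) * 100
= 150 / (150 + 500) * 100
= 150 / 650 * 100
= 0.230769 * 100
= 23.08%

23.08%


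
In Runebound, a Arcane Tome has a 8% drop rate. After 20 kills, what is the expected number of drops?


Expected drops = kills * (drop_rate / 100)
= 20 * (8 / 100)
= 20 * 0.08
= 1.6

1.6 drops


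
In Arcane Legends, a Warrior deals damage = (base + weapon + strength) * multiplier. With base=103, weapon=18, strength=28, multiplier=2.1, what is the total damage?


Sum base + weapon + str = 103 + 18 + 28 = 149
Multiply by 2.1:
149 * 2.1 = 312.9

312.9 damage


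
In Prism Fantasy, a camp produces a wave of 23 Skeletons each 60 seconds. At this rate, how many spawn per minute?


Spawns per minute = count * (60 / interval)
= 23 * (60 / 60)
= 23 * 1.0
= 23.0

23.0 per minute


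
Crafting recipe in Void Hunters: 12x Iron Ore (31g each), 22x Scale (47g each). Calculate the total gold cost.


Cost breakdown:
  Iron Ore: 12 * 31 = 372
  Scale: 22 * 47 = 1034
Total = 372 + 1034 = 1406

1406 gold


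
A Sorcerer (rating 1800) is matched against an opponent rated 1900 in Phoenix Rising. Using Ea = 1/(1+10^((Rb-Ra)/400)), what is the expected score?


Elo expected score: Ea = 1/(1 + 10^((Rb-Ra)/400))
Rb - Ra = 1900 - 1800 = 100
(Rb-Ra)/400 = 100/400 = 0.25
10^0.25 = 1.778279
Ea = 1/(1 + 1.778279) = 1/2.778279 = 0.3599

0.3599


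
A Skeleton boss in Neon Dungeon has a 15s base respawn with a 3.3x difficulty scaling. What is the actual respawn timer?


Respawn time = base * multiplier
= 15 * 3.3
= 49.5 seconds

49.5 seconds


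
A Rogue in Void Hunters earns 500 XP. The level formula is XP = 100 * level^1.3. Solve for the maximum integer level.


XP = 100 * level^1.3, so level = (XP / 100)^(1/1.3)
= (500 / 100)^(1/1.3)
= 5.0^0.7692
= 3.4488
Floor: level = 3

level 3


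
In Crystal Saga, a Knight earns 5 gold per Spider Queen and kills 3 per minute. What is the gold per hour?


Gold per minute = 5 * 3 = 15
Gold per hour = 15 * 60 = 900

900 gold/hour


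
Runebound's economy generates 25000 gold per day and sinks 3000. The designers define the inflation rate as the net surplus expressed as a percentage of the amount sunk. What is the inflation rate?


Net gold = 25000 - 3000 = 22000
Inflation rate = net / sunk * 100 = 22000 / 3000 * 100
= 7.333333 * 100
= 733.33%

733.33%


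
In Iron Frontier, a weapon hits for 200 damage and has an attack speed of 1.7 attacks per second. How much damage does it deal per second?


DPS = damage * attack_speed
= 200 * 1.7
= 340.0

340.0 DPS


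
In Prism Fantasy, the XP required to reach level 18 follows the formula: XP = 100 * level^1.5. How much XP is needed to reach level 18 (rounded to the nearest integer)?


XP = 100 * level^1.5
Substitute level = 18:
XP = 100 * 18^1.5
= 100 * 76.3675
= 7637

7637 XP


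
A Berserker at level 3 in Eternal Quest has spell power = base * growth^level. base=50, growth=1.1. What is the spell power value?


value = base * growth^level
= 50 * 1.1^3
= 50 * 1.331
= 66.55

66.55 spell power


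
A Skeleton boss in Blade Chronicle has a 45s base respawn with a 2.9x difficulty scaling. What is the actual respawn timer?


Respawn time = base * multiplier
= 45 * 2.9
= 130.5 seconds

130.5 seconds


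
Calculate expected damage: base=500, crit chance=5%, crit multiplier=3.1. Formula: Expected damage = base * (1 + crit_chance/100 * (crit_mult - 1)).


E[dmg] = base * (1 + crit_chance * (crit_mult - 1))
cc as decimal = 5/100 = 0.05
cm - 1 = 3.1 - 1 = 2.1
Bonus factor = 0.05 * 2.1 = 0.105
Total multiplier = 1 + 0.105 = 1.105
Expected damage = 500 * 1.105 = 552.50

552.50 damage


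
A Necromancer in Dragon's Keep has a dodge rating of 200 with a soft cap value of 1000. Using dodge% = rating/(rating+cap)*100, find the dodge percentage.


dodge% = 200 / (200 + 1000) * 100
= 200 / 1200 * 100
= 0.166667 * 100
= 16.67%

16.67%


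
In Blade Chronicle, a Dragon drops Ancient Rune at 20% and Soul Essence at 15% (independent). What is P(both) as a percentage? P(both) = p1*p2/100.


For independent events, P(both) = P(A) * P(B)
= 20% * 15%
= 300 / 100 %
= 3.0%

3.0%


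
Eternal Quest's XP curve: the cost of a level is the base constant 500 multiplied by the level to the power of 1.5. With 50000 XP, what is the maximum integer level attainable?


XP = 500 * level^1.5, so level = (XP / 500)^(1/1.5)
= (50000 / 500)^(1/1.5)
= 100.0^0.6667
= 21.5443
Floor: level = 21

level 21


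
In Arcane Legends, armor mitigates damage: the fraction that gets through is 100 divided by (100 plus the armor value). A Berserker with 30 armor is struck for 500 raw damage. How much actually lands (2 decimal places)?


actual = 500 * 100 / (100 + 30)
= 500 * 100 / 130
= 50000 / 130
= 384.62

384.62 damage


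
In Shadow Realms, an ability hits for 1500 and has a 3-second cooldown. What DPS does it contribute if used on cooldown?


DPS = damage / cooldown
= 1500 / 3
= 500.00

500.00 DPS


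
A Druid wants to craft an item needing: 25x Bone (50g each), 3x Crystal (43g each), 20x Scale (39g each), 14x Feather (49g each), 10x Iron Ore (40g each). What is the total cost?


Cost breakdown:
  Bone: 25 * 50 = 1250
  Crystal: 3 * 43 = 129
  Scale: 20 * 39 = 780
  Feather: 14 * 49 = 686
  Iron Ore: 10 * 40 = 400
Total = 1250 + 129 + 780 + 686 + 400 = 3245

3245 gold


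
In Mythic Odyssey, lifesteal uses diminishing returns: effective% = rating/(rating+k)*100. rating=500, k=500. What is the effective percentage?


effective% = rating / (rating + k) * 100
= 500 / (500 + 500) * 100
= 500 / 1000 * 100
= 0.5 * 100
= 50.00%

50.00%


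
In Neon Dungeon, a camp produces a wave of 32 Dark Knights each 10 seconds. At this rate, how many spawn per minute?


Spawns per minute = count * (60 / interval)
= 32 * (60 / 10)
= 32 * 6.0
= 192.0

192.0 per minute


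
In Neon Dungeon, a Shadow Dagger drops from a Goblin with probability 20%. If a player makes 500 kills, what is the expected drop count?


Expected drops = kills * (drop_rate / 100)
= 500 * (20 / 100)
= 500 * 0.2
= 100.0

100.0 drops


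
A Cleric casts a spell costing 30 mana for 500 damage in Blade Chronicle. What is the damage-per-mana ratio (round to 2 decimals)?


Efficiency = damage / mana
= 500 / 30
= 16.67

16.67 dmg/mana


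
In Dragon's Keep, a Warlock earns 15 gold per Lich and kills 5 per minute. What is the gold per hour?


Gold per minute = 15 * 5 = 75
Gold per hour = 75 * 60 = 4500

4500 gold/hour


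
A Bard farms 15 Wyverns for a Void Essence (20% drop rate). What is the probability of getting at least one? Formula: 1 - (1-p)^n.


P(at least one) = 1 - P(none) = 1 - (1-p)^n
p = 20/100 = 0.2
1 - p = 0.8
(1 - p)^15 = 0.8^15 = 0.035184
P(at least one) = 1 - 0.035184 = 0.9648

0.9648


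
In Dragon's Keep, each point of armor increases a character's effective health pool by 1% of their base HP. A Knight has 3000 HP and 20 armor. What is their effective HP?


EHP = 3000 * (1 + 20/100)
= 3000 * (1 + 0.2)
= 3000 * 1.2
= 3600.0

3600.0 EHP


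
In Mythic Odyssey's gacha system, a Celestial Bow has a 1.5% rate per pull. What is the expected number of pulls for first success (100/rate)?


Expected pulls for a geometric distribution = 1/p = 100 / rate%
= 100 / 1.5
= 66.67

66.67 pulls


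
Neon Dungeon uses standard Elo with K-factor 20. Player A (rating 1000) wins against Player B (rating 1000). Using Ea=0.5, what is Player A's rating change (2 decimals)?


Elo update: delta = K * (S - Ea), where S = 1 (wins)
S - Ea = 1 - 0.5 = 0.5
Rating change = 20 * 0.5
= 10.00

10.00 rating points


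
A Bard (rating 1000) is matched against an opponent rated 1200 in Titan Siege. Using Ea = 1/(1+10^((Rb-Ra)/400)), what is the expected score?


Elo expected score: Ea = 1/(1 + 10^((Rb-Ra)/400))
Rb - Ra = 1200 - 1000 = 200
(Rb-Ra)/400 = 200/400 = 0.5
10^0.5 = 3.162278
Ea = 1/(1 + 3.162278) = 1/4.162278 = 0.2403

0.2403


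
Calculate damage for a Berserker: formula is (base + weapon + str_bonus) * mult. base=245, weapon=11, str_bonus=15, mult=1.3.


Sum base + weapon + str = 245 + 11 + 15 = 271
Multiply by 1.3:
271 * 1.3 = 352.3

352.3 damage


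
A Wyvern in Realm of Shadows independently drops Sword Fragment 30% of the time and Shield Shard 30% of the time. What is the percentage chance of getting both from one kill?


For independent events, P(both) = P(A) * P(B)
= 30% * 30%
= 900 / 100 %
= 9.0%

9.0%


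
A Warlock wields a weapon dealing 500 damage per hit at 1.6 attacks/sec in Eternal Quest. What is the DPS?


DPS = damage * attack_speed
= 500 * 1.6
= 800.0

800.0 DPS


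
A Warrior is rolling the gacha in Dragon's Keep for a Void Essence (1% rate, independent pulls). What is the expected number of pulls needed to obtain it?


Expected pulls for a geometric distribution = 1/p = 100 / rate%
= 100 / 1
= 100.0

100.0 pulls


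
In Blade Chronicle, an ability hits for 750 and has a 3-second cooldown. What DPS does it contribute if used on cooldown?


DPS = damage / cooldown
= 750 / 3
= 250.00

250.00 DPS


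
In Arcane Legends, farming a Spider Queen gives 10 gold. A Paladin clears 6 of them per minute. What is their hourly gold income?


Gold per minute = 10 * 6 = 60
Gold per hour = 60 * 60 = 3600

3600 gold/hour


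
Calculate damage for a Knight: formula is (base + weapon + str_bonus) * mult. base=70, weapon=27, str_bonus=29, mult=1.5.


Sum base + weapon + str = 70 + 27 + 29 = 126
Multiply by 1.5:
126 * 1.5 = 189.0

189.0 damage


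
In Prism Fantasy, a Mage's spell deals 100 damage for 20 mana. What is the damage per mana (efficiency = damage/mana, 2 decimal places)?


Efficiency = damage / mana
= 100 / 20
= 5.00

5.00 dmg/mana


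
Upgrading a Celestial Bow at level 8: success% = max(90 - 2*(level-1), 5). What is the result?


raw_rate = 90 - 2 * (8 - 1)
= 90 - 2 * 7
= 90 - 14
= 76
Apply floor: max(76, 5) = 76%

76%


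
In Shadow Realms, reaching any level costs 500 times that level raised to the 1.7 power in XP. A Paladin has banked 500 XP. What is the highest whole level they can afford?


XP = 500 * level^1.7, so level = (XP / 500)^(1/1.7)
= (500 / 500)^(1/1.7)
= 1.0^0.5882
= 1.0
Floor: level = 1

level 1


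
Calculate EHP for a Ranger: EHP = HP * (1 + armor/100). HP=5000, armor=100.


EHP = 5000 * (1 + 100/100)
= 5000 * (1 + 1.0)
= 5000 * 2.0
= 10000.0

10000.0 EHP


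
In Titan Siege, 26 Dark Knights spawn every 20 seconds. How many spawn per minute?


Spawns per minute = count * (60 / interval)
= 26 * (60 / 20)
= 26 * 3.0
= 78.0

78.0 per minute


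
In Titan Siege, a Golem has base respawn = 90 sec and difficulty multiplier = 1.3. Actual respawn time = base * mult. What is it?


Respawn time = base * multiplier
= 90 * 1.3
= 117.0 seconds

117.0 seconds


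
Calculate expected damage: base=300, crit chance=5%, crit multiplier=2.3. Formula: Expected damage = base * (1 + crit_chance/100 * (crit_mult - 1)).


E[dmg] = base * (1 + crit_chance * (crit_mult - 1))
cc as decimal = 5/100 = 0.05
cm - 1 = 2.3 - 1 = 1.3
Bonus factor = 0.05 * 1.3 = 0.065
Total multiplier = 1 + 0.065 = 1.065
Expected damage = 300 * 1.065 = 319.50

319.50 damage


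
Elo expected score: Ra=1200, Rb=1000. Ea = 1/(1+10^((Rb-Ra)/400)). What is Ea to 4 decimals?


Elo expected score: Ea = 1/(1 + 10^((Rb-Ra)/400))
Rb - Ra = 1000 - 1200 = -200
(Rb-Ra)/400 = -200/400 = -0.5
10^-0.5 = 0.316228
Ea = 1/(1 + 0.316228) = 1/1.316228 = 0.7597

0.7597


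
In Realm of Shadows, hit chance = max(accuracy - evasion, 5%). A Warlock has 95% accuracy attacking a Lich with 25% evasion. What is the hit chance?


accuracy - evasion = 95 - 25 = 70
Apply floor: max(70, 5) = 70
Hit chance = 70%

70%


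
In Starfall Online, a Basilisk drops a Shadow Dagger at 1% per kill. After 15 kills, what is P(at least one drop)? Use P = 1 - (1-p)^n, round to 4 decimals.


P(at least one) = 1 - P(none) = 1 - (1-p)^n
p = 1/100 = 0.01
1 - p = 0.99
(1 - p)^15 = 0.99^15 = 0.860058
P(at least one) = 1 - 0.860058 = 0.1399

0.1399


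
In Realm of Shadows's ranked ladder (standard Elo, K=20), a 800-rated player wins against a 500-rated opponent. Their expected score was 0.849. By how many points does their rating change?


Elo update: delta = K * (S - Ea), where S = 1 (wins)
S - Ea = 1 - 0.849 = 0.151
Rating change = 20 * 0.151
= 3.02

3.02 rating points


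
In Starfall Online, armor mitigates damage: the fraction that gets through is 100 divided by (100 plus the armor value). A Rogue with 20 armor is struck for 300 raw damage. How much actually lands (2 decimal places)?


actual = 300 * 100 / (100 + 20)
= 300 * 100 / 120
= 30000 / 120
= 250.00

250.00 damage


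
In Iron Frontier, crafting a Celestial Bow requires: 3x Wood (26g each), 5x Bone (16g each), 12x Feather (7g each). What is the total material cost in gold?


Cost breakdown:
  Wood: 3 * 26 = 78
  Bone: 5 * 16 = 80
  Feather: 12 * 7 = 84
Total = 78 + 80 + 84 = 242

242 gold


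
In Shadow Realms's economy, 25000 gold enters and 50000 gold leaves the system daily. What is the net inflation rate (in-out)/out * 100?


Net gold = 25000 - 50000 = -25000
Inflation rate = net / sunk * 100 = -25000 / 50000 * 100
= -0.5 * 100
= -50.00%

-50.00%


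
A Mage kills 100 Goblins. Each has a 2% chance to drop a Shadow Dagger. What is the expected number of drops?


Expected drops = kills * (drop_rate / 100)
= 100 * (2 / 100)
= 100 * 0.02
= 2.0

2.0 drops


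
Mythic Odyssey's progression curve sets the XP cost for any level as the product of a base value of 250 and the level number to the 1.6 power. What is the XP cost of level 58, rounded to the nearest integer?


XP = 250 * level^1.6
Substitute level = 58:
XP = 250 * 58^1.6
= 250 * 662.9561
= 165739

165739 XP


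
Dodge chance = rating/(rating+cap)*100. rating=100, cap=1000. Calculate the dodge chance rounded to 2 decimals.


dodge% = 100 / (100 + 1000) * 100
= 100 / 1100 * 100
= 0.090909 * 100
= 9.09%

9.09%
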